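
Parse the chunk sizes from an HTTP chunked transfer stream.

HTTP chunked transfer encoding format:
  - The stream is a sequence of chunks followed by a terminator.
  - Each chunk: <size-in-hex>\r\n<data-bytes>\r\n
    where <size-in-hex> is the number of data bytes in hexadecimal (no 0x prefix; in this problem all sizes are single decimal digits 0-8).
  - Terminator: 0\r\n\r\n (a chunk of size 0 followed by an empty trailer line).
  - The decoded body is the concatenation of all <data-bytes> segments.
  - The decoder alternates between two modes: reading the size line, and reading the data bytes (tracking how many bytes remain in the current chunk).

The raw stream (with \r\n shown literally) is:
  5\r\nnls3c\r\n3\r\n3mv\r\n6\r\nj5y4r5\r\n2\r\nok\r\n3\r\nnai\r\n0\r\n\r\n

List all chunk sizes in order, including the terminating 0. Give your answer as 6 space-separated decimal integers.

Answer: 5 3 6 2 3 0

Derivation:
Chunk 1: stream[0..1]='5' size=0x5=5, data at stream[3..8]='nls3c' -> body[0..5], body so far='nls3c'
Chunk 2: stream[10..11]='3' size=0x3=3, data at stream[13..16]='3mv' -> body[5..8], body so far='nls3c3mv'
Chunk 3: stream[18..19]='6' size=0x6=6, data at stream[21..27]='j5y4r5' -> body[8..14], body so far='nls3c3mvj5y4r5'
Chunk 4: stream[29..30]='2' size=0x2=2, data at stream[32..34]='ok' -> body[14..16], body so far='nls3c3mvj5y4r5ok'
Chunk 5: stream[36..37]='3' size=0x3=3, data at stream[39..42]='nai' -> body[16..19], body so far='nls3c3mvj5y4r5oknai'
Chunk 6: stream[44..45]='0' size=0 (terminator). Final body='nls3c3mvj5y4r5oknai' (19 bytes)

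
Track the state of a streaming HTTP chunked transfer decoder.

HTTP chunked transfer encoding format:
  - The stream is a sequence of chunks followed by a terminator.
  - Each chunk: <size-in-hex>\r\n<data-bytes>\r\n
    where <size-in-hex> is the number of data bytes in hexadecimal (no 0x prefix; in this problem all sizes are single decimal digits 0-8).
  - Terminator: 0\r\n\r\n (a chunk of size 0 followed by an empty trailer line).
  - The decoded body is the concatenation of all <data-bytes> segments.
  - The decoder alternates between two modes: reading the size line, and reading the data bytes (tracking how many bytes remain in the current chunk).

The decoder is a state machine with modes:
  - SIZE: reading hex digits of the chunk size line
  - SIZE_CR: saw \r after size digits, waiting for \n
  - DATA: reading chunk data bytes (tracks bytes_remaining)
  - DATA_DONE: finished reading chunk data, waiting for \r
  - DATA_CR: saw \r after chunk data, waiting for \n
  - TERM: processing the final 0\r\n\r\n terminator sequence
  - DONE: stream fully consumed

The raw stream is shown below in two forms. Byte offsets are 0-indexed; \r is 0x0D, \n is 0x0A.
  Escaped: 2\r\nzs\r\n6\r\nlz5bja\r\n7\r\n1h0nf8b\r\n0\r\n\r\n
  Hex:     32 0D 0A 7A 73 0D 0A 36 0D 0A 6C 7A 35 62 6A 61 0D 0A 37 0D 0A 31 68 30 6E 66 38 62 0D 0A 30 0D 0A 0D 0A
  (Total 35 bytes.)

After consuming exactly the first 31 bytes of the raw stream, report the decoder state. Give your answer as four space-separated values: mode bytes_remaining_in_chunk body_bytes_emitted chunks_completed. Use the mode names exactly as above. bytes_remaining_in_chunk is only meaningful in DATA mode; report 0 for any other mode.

Byte 0 = '2': mode=SIZE remaining=0 emitted=0 chunks_done=0
Byte 1 = 0x0D: mode=SIZE_CR remaining=0 emitted=0 chunks_done=0
Byte 2 = 0x0A: mode=DATA remaining=2 emitted=0 chunks_done=0
Byte 3 = 'z': mode=DATA remaining=1 emitted=1 chunks_done=0
Byte 4 = 's': mode=DATA_DONE remaining=0 emitted=2 chunks_done=0
Byte 5 = 0x0D: mode=DATA_CR remaining=0 emitted=2 chunks_done=0
Byte 6 = 0x0A: mode=SIZE remaining=0 emitted=2 chunks_done=1
Byte 7 = '6': mode=SIZE remaining=0 emitted=2 chunks_done=1
Byte 8 = 0x0D: mode=SIZE_CR remaining=0 emitted=2 chunks_done=1
Byte 9 = 0x0A: mode=DATA remaining=6 emitted=2 chunks_done=1
Byte 10 = 'l': mode=DATA remaining=5 emitted=3 chunks_done=1
Byte 11 = 'z': mode=DATA remaining=4 emitted=4 chunks_done=1
Byte 12 = '5': mode=DATA remaining=3 emitted=5 chunks_done=1
Byte 13 = 'b': mode=DATA remaining=2 emitted=6 chunks_done=1
Byte 14 = 'j': mode=DATA remaining=1 emitted=7 chunks_done=1
Byte 15 = 'a': mode=DATA_DONE remaining=0 emitted=8 chunks_done=1
Byte 16 = 0x0D: mode=DATA_CR remaining=0 emitted=8 chunks_done=1
Byte 17 = 0x0A: mode=SIZE remaining=0 emitted=8 chunks_done=2
Byte 18 = '7': mode=SIZE remaining=0 emitted=8 chunks_done=2
Byte 19 = 0x0D: mode=SIZE_CR remaining=0 emitted=8 chunks_done=2
Byte 20 = 0x0A: mode=DATA remaining=7 emitted=8 chunks_done=2
Byte 21 = '1': mode=DATA remaining=6 emitted=9 chunks_done=2
Byte 22 = 'h': mode=DATA remaining=5 emitted=10 chunks_done=2
Byte 23 = '0': mode=DATA remaining=4 emitted=11 chunks_done=2
Byte 24 = 'n': mode=DATA remaining=3 emitted=12 chunks_done=2
Byte 25 = 'f': mode=DATA remaining=2 emitted=13 chunks_done=2
Byte 26 = '8': mode=DATA remaining=1 emitted=14 chunks_done=2
Byte 27 = 'b': mode=DATA_DONE remaining=0 emitted=15 chunks_done=2
Byte 28 = 0x0D: mode=DATA_CR remaining=0 emitted=15 chunks_done=2
Byte 29 = 0x0A: mode=SIZE remaining=0 emitted=15 chunks_done=3
Byte 30 = '0': mode=SIZE remaining=0 emitted=15 chunks_done=3

Answer: SIZE 0 15 3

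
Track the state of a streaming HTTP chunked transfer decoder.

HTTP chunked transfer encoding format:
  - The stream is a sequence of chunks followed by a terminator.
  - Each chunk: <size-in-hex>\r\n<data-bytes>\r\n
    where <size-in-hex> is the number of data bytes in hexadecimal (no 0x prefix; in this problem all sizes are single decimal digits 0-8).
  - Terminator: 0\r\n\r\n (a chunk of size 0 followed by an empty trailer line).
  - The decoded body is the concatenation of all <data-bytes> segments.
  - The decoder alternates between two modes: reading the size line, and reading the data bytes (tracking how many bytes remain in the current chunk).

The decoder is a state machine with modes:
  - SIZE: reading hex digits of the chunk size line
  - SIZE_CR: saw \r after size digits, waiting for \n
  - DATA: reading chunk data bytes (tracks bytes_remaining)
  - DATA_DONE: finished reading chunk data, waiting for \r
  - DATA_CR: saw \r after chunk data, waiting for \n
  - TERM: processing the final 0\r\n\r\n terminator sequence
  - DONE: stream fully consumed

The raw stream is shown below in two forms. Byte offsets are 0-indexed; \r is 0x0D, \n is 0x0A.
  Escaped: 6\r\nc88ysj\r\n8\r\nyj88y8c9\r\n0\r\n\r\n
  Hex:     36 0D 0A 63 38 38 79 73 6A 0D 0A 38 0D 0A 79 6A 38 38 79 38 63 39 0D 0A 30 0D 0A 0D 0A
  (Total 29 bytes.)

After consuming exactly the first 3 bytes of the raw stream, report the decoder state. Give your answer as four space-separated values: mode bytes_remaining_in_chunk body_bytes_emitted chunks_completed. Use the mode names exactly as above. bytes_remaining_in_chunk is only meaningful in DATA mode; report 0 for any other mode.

Answer: DATA 6 0 0

Derivation:
Byte 0 = '6': mode=SIZE remaining=0 emitted=0 chunks_done=0
Byte 1 = 0x0D: mode=SIZE_CR remaining=0 emitted=0 chunks_done=0
Byte 2 = 0x0A: mode=DATA remaining=6 emitted=0 chunks_done=0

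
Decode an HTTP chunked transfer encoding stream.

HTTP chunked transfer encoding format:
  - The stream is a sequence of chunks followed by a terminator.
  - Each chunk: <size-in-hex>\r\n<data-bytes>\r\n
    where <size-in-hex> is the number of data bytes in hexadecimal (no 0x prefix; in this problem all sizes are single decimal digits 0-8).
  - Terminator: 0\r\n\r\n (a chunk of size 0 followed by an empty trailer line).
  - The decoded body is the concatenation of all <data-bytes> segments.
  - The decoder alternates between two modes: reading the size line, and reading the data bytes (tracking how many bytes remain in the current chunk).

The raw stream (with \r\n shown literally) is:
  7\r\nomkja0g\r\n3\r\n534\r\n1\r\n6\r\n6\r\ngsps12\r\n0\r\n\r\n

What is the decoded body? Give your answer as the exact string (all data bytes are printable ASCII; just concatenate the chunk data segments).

Answer: omkja0g5346gsps12

Derivation:
Chunk 1: stream[0..1]='7' size=0x7=7, data at stream[3..10]='omkja0g' -> body[0..7], body so far='omkja0g'
Chunk 2: stream[12..13]='3' size=0x3=3, data at stream[15..18]='534' -> body[7..10], body so far='omkja0g534'
Chunk 3: stream[20..21]='1' size=0x1=1, data at stream[23..24]='6' -> body[10..11], body so far='omkja0g5346'
Chunk 4: stream[26..27]='6' size=0x6=6, data at stream[29..35]='gsps12' -> body[11..17], body so far='omkja0g5346gsps12'
Chunk 5: stream[37..38]='0' size=0 (terminator). Final body='omkja0g5346gsps12' (17 bytes)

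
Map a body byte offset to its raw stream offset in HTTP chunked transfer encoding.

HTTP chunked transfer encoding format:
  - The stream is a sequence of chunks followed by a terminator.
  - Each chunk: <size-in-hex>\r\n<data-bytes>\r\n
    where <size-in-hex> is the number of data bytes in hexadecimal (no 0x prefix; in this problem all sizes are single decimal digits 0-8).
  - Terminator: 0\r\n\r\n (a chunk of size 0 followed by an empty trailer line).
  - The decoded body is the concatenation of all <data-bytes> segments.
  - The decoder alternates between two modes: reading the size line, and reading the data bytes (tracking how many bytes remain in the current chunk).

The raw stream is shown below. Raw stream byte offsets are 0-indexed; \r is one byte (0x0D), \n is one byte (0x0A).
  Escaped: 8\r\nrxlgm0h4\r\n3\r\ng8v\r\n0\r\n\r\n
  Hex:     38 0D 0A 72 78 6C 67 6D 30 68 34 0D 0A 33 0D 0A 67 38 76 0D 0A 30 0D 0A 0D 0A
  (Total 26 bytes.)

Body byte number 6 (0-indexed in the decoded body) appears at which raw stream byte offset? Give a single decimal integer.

Answer: 9

Derivation:
Chunk 1: stream[0..1]='8' size=0x8=8, data at stream[3..11]='rxlgm0h4' -> body[0..8], body so far='rxlgm0h4'
Chunk 2: stream[13..14]='3' size=0x3=3, data at stream[16..19]='g8v' -> body[8..11], body so far='rxlgm0h4g8v'
Chunk 3: stream[21..22]='0' size=0 (terminator). Final body='rxlgm0h4g8v' (11 bytes)
Body byte 6 at stream offset 9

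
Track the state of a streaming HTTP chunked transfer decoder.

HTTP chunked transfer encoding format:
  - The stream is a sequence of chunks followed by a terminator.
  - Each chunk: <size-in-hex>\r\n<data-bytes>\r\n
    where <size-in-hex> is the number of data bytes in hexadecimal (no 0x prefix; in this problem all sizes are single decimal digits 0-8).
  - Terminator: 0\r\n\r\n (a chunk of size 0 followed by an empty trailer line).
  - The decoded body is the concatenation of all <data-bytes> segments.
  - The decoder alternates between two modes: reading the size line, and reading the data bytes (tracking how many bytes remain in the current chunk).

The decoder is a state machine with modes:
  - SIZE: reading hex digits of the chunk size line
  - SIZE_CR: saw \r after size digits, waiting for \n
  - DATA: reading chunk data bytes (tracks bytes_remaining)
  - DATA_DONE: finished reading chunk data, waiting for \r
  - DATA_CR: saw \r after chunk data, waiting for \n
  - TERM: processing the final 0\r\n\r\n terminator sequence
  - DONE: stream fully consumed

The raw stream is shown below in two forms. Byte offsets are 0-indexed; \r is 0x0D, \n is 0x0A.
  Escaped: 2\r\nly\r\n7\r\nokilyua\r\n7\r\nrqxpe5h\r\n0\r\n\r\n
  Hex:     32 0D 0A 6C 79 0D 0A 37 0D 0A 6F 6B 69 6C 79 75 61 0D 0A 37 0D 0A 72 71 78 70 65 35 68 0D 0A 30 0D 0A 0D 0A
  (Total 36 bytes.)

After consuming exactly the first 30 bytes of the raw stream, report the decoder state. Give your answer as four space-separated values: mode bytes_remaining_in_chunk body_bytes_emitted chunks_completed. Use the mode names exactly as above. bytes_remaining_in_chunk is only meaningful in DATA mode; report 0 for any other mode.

Answer: DATA_CR 0 16 2

Derivation:
Byte 0 = '2': mode=SIZE remaining=0 emitted=0 chunks_done=0
Byte 1 = 0x0D: mode=SIZE_CR remaining=0 emitted=0 chunks_done=0
Byte 2 = 0x0A: mode=DATA remaining=2 emitted=0 chunks_done=0
Byte 3 = 'l': mode=DATA remaining=1 emitted=1 chunks_done=0
Byte 4 = 'y': mode=DATA_DONE remaining=0 emitted=2 chunks_done=0
Byte 5 = 0x0D: mode=DATA_CR remaining=0 emitted=2 chunks_done=0
Byte 6 = 0x0A: mode=SIZE remaining=0 emitted=2 chunks_done=1
Byte 7 = '7': mode=SIZE remaining=0 emitted=2 chunks_done=1
Byte 8 = 0x0D: mode=SIZE_CR remaining=0 emitted=2 chunks_done=1
Byte 9 = 0x0A: mode=DATA remaining=7 emitted=2 chunks_done=1
Byte 10 = 'o': mode=DATA remaining=6 emitted=3 chunks_done=1
Byte 11 = 'k': mode=DATA remaining=5 emitted=4 chunks_done=1
Byte 12 = 'i': mode=DATA remaining=4 emitted=5 chunks_done=1
Byte 13 = 'l': mode=DATA remaining=3 emitted=6 chunks_done=1
Byte 14 = 'y': mode=DATA remaining=2 emitted=7 chunks_done=1
Byte 15 = 'u': mode=DATA remaining=1 emitted=8 chunks_done=1
Byte 16 = 'a': mode=DATA_DONE remaining=0 emitted=9 chunks_done=1
Byte 17 = 0x0D: mode=DATA_CR remaining=0 emitted=9 chunks_done=1
Byte 18 = 0x0A: mode=SIZE remaining=0 emitted=9 chunks_done=2
Byte 19 = '7': mode=SIZE remaining=0 emitted=9 chunks_done=2
Byte 20 = 0x0D: mode=SIZE_CR remaining=0 emitted=9 chunks_done=2
Byte 21 = 0x0A: mode=DATA remaining=7 emitted=9 chunks_done=2
Byte 22 = 'r': mode=DATA remaining=6 emitted=10 chunks_done=2
Byte 23 = 'q': mode=DATA remaining=5 emitted=11 chunks_done=2
Byte 24 = 'x': mode=DATA remaining=4 emitted=12 chunks_done=2
Byte 25 = 'p': mode=DATA remaining=3 emitted=13 chunks_done=2
Byte 26 = 'e': mode=DATA remaining=2 emitted=14 chunks_done=2
Byte 27 = '5': mode=DATA remaining=1 emitted=15 chunks_done=2
Byte 28 = 'h': mode=DATA_DONE remaining=0 emitted=16 chunks_done=2
Byte 29 = 0x0D: mode=DATA_CR remaining=0 emitted=16 chunks_done=2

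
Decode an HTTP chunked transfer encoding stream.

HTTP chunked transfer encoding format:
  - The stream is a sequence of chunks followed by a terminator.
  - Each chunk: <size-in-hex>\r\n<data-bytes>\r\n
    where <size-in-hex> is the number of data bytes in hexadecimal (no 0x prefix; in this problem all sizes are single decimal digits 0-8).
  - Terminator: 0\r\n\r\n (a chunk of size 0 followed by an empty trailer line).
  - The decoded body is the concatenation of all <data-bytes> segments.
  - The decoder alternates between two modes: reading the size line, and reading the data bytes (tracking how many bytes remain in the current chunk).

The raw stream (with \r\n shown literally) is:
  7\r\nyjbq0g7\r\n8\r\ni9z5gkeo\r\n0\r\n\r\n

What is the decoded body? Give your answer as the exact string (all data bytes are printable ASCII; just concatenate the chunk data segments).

Answer: yjbq0g7i9z5gkeo

Derivation:
Chunk 1: stream[0..1]='7' size=0x7=7, data at stream[3..10]='yjbq0g7' -> body[0..7], body so far='yjbq0g7'
Chunk 2: stream[12..13]='8' size=0x8=8, data at stream[15..23]='i9z5gkeo' -> body[7..15], body so far='yjbq0g7i9z5gkeo'
Chunk 3: stream[25..26]='0' size=0 (terminator). Final body='yjbq0g7i9z5gkeo' (15 bytes)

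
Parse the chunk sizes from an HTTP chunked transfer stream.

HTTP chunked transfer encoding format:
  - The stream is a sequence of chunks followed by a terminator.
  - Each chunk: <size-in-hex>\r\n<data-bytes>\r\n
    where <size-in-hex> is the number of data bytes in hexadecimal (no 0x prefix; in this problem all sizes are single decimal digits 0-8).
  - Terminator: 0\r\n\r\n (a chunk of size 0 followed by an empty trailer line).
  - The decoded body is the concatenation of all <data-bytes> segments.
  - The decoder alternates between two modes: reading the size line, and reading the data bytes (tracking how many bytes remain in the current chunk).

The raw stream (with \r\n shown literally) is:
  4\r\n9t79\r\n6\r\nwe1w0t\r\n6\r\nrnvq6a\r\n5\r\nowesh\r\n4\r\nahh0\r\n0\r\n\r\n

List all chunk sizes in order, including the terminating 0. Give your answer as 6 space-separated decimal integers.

Answer: 4 6 6 5 4 0

Derivation:
Chunk 1: stream[0..1]='4' size=0x4=4, data at stream[3..7]='9t79' -> body[0..4], body so far='9t79'
Chunk 2: stream[9..10]='6' size=0x6=6, data at stream[12..18]='we1w0t' -> body[4..10], body so far='9t79we1w0t'
Chunk 3: stream[20..21]='6' size=0x6=6, data at stream[23..29]='rnvq6a' -> body[10..16], body so far='9t79we1w0trnvq6a'
Chunk 4: stream[31..32]='5' size=0x5=5, data at stream[34..39]='owesh' -> body[16..21], body so far='9t79we1w0trnvq6aowesh'
Chunk 5: stream[41..42]='4' size=0x4=4, data at stream[44..48]='ahh0' -> body[21..25], body so far='9t79we1w0trnvq6aoweshahh0'
Chunk 6: stream[50..51]='0' size=0 (terminator). Final body='9t79we1w0trnvq6aoweshahh0' (25 bytes)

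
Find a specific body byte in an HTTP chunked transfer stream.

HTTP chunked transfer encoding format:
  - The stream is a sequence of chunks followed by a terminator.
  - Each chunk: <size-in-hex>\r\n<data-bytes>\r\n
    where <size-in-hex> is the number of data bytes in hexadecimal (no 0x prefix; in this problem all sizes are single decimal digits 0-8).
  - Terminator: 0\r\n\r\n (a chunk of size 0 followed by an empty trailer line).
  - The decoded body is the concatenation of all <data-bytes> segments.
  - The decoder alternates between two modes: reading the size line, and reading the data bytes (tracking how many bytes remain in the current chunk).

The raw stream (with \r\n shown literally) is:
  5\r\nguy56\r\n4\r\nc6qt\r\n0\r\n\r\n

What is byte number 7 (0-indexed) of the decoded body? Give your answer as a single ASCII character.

Answer: q

Derivation:
Chunk 1: stream[0..1]='5' size=0x5=5, data at stream[3..8]='guy56' -> body[0..5], body so far='guy56'
Chunk 2: stream[10..11]='4' size=0x4=4, data at stream[13..17]='c6qt' -> body[5..9], body so far='guy56c6qt'
Chunk 3: stream[19..20]='0' size=0 (terminator). Final body='guy56c6qt' (9 bytes)
Body byte 7 = 'q'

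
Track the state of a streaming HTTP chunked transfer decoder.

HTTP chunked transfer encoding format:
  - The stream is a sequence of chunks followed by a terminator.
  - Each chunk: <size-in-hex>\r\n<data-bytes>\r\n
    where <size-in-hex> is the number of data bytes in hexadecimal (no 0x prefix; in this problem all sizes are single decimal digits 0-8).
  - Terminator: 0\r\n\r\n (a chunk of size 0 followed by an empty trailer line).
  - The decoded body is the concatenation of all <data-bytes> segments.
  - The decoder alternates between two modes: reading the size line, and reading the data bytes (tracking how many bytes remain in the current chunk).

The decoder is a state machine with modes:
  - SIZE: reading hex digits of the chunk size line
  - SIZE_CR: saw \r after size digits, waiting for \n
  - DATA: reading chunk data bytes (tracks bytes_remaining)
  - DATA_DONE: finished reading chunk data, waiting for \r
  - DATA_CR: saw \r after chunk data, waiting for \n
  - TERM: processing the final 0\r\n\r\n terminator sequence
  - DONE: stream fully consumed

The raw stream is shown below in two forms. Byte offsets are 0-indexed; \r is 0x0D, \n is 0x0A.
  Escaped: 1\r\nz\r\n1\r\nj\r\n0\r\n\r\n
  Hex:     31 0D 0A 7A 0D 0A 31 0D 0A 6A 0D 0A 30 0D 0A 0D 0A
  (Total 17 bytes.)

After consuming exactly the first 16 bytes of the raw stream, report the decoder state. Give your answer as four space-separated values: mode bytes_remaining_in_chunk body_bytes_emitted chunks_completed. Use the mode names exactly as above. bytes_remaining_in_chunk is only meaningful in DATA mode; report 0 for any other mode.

Byte 0 = '1': mode=SIZE remaining=0 emitted=0 chunks_done=0
Byte 1 = 0x0D: mode=SIZE_CR remaining=0 emitted=0 chunks_done=0
Byte 2 = 0x0A: mode=DATA remaining=1 emitted=0 chunks_done=0
Byte 3 = 'z': mode=DATA_DONE remaining=0 emitted=1 chunks_done=0
Byte 4 = 0x0D: mode=DATA_CR remaining=0 emitted=1 chunks_done=0
Byte 5 = 0x0A: mode=SIZE remaining=0 emitted=1 chunks_done=1
Byte 6 = '1': mode=SIZE remaining=0 emitted=1 chunks_done=1
Byte 7 = 0x0D: mode=SIZE_CR remaining=0 emitted=1 chunks_done=1
Byte 8 = 0x0A: mode=DATA remaining=1 emitted=1 chunks_done=1
Byte 9 = 'j': mode=DATA_DONE remaining=0 emitted=2 chunks_done=1
Byte 10 = 0x0D: mode=DATA_CR remaining=0 emitted=2 chunks_done=1
Byte 11 = 0x0A: mode=SIZE remaining=0 emitted=2 chunks_done=2
Byte 12 = '0': mode=SIZE remaining=0 emitted=2 chunks_done=2
Byte 13 = 0x0D: mode=SIZE_CR remaining=0 emitted=2 chunks_done=2
Byte 14 = 0x0A: mode=TERM remaining=0 emitted=2 chunks_done=2
Byte 15 = 0x0D: mode=TERM remaining=0 emitted=2 chunks_done=2

Answer: TERM 0 2 2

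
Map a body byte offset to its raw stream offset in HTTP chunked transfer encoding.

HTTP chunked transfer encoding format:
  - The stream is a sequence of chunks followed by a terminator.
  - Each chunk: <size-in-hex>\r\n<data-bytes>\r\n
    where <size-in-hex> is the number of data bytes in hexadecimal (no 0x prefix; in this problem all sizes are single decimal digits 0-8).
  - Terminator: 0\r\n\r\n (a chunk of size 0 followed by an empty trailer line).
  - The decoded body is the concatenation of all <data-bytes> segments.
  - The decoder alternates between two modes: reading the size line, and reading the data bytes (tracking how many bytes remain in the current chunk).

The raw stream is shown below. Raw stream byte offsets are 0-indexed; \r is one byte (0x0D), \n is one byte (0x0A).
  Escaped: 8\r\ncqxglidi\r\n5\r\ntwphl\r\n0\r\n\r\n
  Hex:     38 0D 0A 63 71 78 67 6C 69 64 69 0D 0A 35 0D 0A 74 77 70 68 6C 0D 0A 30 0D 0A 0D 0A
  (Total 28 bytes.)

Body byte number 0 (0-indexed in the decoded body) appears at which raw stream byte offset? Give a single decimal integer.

Answer: 3

Derivation:
Chunk 1: stream[0..1]='8' size=0x8=8, data at stream[3..11]='cqxglidi' -> body[0..8], body so far='cqxglidi'
Chunk 2: stream[13..14]='5' size=0x5=5, data at stream[16..21]='twphl' -> body[8..13], body so far='cqxgliditwphl'
Chunk 3: stream[23..24]='0' size=0 (terminator). Final body='cqxgliditwphl' (13 bytes)
Body byte 0 at stream offset 3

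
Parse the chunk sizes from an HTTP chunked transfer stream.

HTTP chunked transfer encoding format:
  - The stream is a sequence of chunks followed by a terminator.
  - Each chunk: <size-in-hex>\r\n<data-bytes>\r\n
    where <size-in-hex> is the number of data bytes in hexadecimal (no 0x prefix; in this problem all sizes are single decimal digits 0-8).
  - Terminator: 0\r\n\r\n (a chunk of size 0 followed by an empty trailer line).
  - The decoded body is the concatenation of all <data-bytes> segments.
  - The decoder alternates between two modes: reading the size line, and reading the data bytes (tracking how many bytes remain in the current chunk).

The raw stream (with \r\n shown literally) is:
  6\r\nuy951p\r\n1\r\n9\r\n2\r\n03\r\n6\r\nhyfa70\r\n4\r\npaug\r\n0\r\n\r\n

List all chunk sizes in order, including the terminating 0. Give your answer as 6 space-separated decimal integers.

Answer: 6 1 2 6 4 0

Derivation:
Chunk 1: stream[0..1]='6' size=0x6=6, data at stream[3..9]='uy951p' -> body[0..6], body so far='uy951p'
Chunk 2: stream[11..12]='1' size=0x1=1, data at stream[14..15]='9' -> body[6..7], body so far='uy951p9'
Chunk 3: stream[17..18]='2' size=0x2=2, data at stream[20..22]='03' -> body[7..9], body so far='uy951p903'
Chunk 4: stream[24..25]='6' size=0x6=6, data at stream[27..33]='hyfa70' -> body[9..15], body so far='uy951p903hyfa70'
Chunk 5: stream[35..36]='4' size=0x4=4, data at stream[38..42]='paug' -> body[15..19], body so far='uy951p903hyfa70paug'
Chunk 6: stream[44..45]='0' size=0 (terminator). Final body='uy951p903hyfa70paug' (19 bytes)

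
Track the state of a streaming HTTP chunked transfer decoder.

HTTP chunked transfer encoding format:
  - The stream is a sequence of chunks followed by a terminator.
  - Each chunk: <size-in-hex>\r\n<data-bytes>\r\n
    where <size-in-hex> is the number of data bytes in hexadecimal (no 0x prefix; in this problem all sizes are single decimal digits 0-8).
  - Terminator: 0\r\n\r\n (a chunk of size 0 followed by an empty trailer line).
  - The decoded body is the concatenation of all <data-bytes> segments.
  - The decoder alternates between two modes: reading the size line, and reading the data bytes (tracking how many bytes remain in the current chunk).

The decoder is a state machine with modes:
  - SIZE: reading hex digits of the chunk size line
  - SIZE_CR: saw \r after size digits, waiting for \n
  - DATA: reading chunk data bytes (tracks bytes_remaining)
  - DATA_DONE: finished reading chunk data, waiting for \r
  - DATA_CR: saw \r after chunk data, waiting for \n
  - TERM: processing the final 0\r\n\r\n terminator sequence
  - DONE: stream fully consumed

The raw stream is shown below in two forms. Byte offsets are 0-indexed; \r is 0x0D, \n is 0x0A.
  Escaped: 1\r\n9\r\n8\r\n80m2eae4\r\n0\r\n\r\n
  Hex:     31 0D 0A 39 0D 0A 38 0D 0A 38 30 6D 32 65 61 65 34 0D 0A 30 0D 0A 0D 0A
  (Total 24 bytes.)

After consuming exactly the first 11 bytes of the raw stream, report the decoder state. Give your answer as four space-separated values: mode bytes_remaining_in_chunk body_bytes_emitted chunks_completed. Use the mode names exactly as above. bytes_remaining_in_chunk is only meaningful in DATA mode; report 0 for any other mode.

Answer: DATA 6 3 1

Derivation:
Byte 0 = '1': mode=SIZE remaining=0 emitted=0 chunks_done=0
Byte 1 = 0x0D: mode=SIZE_CR remaining=0 emitted=0 chunks_done=0
Byte 2 = 0x0A: mode=DATA remaining=1 emitted=0 chunks_done=0
Byte 3 = '9': mode=DATA_DONE remaining=0 emitted=1 chunks_done=0
Byte 4 = 0x0D: mode=DATA_CR remaining=0 emitted=1 chunks_done=0
Byte 5 = 0x0A: mode=SIZE remaining=0 emitted=1 chunks_done=1
Byte 6 = '8': mode=SIZE remaining=0 emitted=1 chunks_done=1
Byte 7 = 0x0D: mode=SIZE_CR remaining=0 emitted=1 chunks_done=1
Byte 8 = 0x0A: mode=DATA remaining=8 emitted=1 chunks_done=1
Byte 9 = '8': mode=DATA remaining=7 emitted=2 chunks_done=1
Byte 10 = '0': mode=DATA remaining=6 emitted=3 chunks_done=1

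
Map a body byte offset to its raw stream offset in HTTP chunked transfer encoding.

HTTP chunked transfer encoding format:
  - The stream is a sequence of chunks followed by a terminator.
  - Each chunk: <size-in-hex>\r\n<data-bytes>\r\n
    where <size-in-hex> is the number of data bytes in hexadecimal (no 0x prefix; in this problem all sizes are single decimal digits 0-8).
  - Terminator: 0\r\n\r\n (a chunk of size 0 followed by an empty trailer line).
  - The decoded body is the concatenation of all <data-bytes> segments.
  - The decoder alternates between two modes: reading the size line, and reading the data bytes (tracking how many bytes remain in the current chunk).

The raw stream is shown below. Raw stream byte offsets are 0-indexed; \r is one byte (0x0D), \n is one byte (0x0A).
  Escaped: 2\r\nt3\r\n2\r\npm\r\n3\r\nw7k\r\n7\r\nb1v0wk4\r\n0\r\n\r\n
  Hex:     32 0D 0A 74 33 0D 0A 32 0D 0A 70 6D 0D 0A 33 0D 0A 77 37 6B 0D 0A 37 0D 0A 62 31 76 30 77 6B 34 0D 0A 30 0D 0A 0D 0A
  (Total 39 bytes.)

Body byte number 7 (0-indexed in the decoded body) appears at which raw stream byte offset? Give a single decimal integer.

Answer: 25

Derivation:
Chunk 1: stream[0..1]='2' size=0x2=2, data at stream[3..5]='t3' -> body[0..2], body so far='t3'
Chunk 2: stream[7..8]='2' size=0x2=2, data at stream[10..12]='pm' -> body[2..4], body so far='t3pm'
Chunk 3: stream[14..15]='3' size=0x3=3, data at stream[17..20]='w7k' -> body[4..7], body so far='t3pmw7k'
Chunk 4: stream[22..23]='7' size=0x7=7, data at stream[25..32]='b1v0wk4' -> body[7..14], body so far='t3pmw7kb1v0wk4'
Chunk 5: stream[34..35]='0' size=0 (terminator). Final body='t3pmw7kb1v0wk4' (14 bytes)
Body byte 7 at stream offset 25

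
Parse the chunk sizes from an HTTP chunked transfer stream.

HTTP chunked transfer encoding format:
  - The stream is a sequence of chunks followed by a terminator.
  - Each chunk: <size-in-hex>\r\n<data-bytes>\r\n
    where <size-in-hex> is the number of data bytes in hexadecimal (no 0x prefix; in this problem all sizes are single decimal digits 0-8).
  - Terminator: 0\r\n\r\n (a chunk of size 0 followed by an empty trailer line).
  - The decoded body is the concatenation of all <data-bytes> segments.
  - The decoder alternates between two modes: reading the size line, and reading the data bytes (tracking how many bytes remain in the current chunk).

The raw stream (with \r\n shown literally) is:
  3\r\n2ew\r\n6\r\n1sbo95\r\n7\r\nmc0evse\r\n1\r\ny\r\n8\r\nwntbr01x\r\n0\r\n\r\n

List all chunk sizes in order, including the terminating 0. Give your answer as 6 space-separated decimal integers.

Answer: 3 6 7 1 8 0

Derivation:
Chunk 1: stream[0..1]='3' size=0x3=3, data at stream[3..6]='2ew' -> body[0..3], body so far='2ew'
Chunk 2: stream[8..9]='6' size=0x6=6, data at stream[11..17]='1sbo95' -> body[3..9], body so far='2ew1sbo95'
Chunk 3: stream[19..20]='7' size=0x7=7, data at stream[22..29]='mc0evse' -> body[9..16], body so far='2ew1sbo95mc0evse'
Chunk 4: stream[31..32]='1' size=0x1=1, data at stream[34..35]='y' -> body[16..17], body so far='2ew1sbo95mc0evsey'
Chunk 5: stream[37..38]='8' size=0x8=8, data at stream[40..48]='wntbr01x' -> body[17..25], body so far='2ew1sbo95mc0evseywntbr01x'
Chunk 6: stream[50..51]='0' size=0 (terminator). Final body='2ew1sbo95mc0evseywntbr01x' (25 bytes)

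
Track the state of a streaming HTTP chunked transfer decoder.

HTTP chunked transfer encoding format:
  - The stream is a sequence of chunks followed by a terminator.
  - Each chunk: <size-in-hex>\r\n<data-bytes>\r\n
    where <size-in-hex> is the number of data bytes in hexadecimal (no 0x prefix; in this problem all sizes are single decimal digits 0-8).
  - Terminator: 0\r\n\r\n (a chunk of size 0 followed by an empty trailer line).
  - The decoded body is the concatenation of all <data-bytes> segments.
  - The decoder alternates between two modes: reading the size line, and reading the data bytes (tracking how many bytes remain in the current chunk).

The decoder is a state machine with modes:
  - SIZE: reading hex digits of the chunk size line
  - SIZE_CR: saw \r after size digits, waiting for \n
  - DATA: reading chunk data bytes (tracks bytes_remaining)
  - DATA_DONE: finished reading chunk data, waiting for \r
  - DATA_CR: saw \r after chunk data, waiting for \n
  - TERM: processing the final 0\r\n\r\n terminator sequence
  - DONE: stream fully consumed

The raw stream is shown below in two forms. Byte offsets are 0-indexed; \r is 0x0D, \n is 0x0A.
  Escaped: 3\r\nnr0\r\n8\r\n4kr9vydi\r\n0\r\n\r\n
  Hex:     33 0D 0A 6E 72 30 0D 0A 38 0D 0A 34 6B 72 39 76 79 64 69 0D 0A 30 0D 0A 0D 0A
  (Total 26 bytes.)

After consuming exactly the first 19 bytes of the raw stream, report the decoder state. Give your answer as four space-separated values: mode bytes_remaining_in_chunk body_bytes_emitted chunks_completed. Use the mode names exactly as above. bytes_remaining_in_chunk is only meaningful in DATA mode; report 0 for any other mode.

Byte 0 = '3': mode=SIZE remaining=0 emitted=0 chunks_done=0
Byte 1 = 0x0D: mode=SIZE_CR remaining=0 emitted=0 chunks_done=0
Byte 2 = 0x0A: mode=DATA remaining=3 emitted=0 chunks_done=0
Byte 3 = 'n': mode=DATA remaining=2 emitted=1 chunks_done=0
Byte 4 = 'r': mode=DATA remaining=1 emitted=2 chunks_done=0
Byte 5 = '0': mode=DATA_DONE remaining=0 emitted=3 chunks_done=0
Byte 6 = 0x0D: mode=DATA_CR remaining=0 emitted=3 chunks_done=0
Byte 7 = 0x0A: mode=SIZE remaining=0 emitted=3 chunks_done=1
Byte 8 = '8': mode=SIZE remaining=0 emitted=3 chunks_done=1
Byte 9 = 0x0D: mode=SIZE_CR remaining=0 emitted=3 chunks_done=1
Byte 10 = 0x0A: mode=DATA remaining=8 emitted=3 chunks_done=1
Byte 11 = '4': mode=DATA remaining=7 emitted=4 chunks_done=1
Byte 12 = 'k': mode=DATA remaining=6 emitted=5 chunks_done=1
Byte 13 = 'r': mode=DATA remaining=5 emitted=6 chunks_done=1
Byte 14 = '9': mode=DATA remaining=4 emitted=7 chunks_done=1
Byte 15 = 'v': mode=DATA remaining=3 emitted=8 chunks_done=1
Byte 16 = 'y': mode=DATA remaining=2 emitted=9 chunks_done=1
Byte 17 = 'd': mode=DATA remaining=1 emitted=10 chunks_done=1
Byte 18 = 'i': mode=DATA_DONE remaining=0 emitted=11 chunks_done=1

Answer: DATA_DONE 0 11 1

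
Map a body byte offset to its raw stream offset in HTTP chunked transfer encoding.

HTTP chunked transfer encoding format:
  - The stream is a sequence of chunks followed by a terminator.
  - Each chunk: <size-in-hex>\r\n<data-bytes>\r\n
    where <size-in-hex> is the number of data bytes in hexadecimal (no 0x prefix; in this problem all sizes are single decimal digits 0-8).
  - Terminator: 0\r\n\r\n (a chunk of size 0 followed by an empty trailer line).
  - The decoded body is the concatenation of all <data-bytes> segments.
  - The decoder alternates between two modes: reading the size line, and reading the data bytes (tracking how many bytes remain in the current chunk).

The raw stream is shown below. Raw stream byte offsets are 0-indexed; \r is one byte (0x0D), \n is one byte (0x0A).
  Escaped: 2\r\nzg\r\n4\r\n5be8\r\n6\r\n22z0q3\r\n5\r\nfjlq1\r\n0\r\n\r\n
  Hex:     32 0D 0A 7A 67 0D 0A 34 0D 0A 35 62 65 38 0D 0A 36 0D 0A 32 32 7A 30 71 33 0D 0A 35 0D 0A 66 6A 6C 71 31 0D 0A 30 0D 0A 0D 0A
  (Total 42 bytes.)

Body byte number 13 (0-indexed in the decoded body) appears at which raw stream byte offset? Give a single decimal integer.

Chunk 1: stream[0..1]='2' size=0x2=2, data at stream[3..5]='zg' -> body[0..2], body so far='zg'
Chunk 2: stream[7..8]='4' size=0x4=4, data at stream[10..14]='5be8' -> body[2..6], body so far='zg5be8'
Chunk 3: stream[16..17]='6' size=0x6=6, data at stream[19..25]='22z0q3' -> body[6..12], body so far='zg5be822z0q3'
Chunk 4: stream[27..28]='5' size=0x5=5, data at stream[30..35]='fjlq1' -> body[12..17], body so far='zg5be822z0q3fjlq1'
Chunk 5: stream[37..38]='0' size=0 (terminator). Final body='zg5be822z0q3fjlq1' (17 bytes)
Body byte 13 at stream offset 31

Answer: 31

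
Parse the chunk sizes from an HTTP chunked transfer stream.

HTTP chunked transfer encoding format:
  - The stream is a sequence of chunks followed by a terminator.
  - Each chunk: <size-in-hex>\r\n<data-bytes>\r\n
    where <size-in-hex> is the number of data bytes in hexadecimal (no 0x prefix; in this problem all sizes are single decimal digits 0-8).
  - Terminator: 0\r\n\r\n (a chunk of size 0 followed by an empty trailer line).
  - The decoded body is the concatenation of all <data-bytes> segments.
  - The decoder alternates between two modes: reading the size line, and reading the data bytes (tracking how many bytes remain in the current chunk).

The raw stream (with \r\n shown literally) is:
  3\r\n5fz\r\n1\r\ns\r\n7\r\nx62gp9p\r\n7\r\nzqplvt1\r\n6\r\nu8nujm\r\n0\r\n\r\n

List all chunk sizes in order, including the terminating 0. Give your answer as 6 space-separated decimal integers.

Chunk 1: stream[0..1]='3' size=0x3=3, data at stream[3..6]='5fz' -> body[0..3], body so far='5fz'
Chunk 2: stream[8..9]='1' size=0x1=1, data at stream[11..12]='s' -> body[3..4], body so far='5fzs'
Chunk 3: stream[14..15]='7' size=0x7=7, data at stream[17..24]='x62gp9p' -> body[4..11], body so far='5fzsx62gp9p'
Chunk 4: stream[26..27]='7' size=0x7=7, data at stream[29..36]='zqplvt1' -> body[11..18], body so far='5fzsx62gp9pzqplvt1'
Chunk 5: stream[38..39]='6' size=0x6=6, data at stream[41..47]='u8nujm' -> body[18..24], body so far='5fzsx62gp9pzqplvt1u8nujm'
Chunk 6: stream[49..50]='0' size=0 (terminator). Final body='5fzsx62gp9pzqplvt1u8nujm' (24 bytes)

Answer: 3 1 7 7 6 0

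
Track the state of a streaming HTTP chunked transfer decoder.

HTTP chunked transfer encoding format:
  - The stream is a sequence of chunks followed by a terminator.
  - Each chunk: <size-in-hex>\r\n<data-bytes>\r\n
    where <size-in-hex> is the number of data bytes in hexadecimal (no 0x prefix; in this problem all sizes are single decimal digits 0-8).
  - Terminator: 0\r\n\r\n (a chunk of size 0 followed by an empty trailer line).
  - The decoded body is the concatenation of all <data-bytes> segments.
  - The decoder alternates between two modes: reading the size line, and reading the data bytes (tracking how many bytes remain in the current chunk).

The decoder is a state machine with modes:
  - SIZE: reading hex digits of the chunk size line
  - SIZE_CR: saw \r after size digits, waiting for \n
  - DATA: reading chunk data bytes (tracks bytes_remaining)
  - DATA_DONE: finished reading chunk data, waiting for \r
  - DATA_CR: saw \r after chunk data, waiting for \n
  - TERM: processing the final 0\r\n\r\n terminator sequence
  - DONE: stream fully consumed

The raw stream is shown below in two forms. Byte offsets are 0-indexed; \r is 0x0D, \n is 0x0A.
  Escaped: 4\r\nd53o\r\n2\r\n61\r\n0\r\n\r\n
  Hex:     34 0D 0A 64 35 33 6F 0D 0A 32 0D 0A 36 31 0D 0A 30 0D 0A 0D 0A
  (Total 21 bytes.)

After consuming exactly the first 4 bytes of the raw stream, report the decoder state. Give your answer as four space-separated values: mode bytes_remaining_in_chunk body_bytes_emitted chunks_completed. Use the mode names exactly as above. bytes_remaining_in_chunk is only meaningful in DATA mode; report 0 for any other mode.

Answer: DATA 3 1 0

Derivation:
Byte 0 = '4': mode=SIZE remaining=0 emitted=0 chunks_done=0
Byte 1 = 0x0D: mode=SIZE_CR remaining=0 emitted=0 chunks_done=0
Byte 2 = 0x0A: mode=DATA remaining=4 emitted=0 chunks_done=0
Byte 3 = 'd': mode=DATA remaining=3 emitted=1 chunks_done=0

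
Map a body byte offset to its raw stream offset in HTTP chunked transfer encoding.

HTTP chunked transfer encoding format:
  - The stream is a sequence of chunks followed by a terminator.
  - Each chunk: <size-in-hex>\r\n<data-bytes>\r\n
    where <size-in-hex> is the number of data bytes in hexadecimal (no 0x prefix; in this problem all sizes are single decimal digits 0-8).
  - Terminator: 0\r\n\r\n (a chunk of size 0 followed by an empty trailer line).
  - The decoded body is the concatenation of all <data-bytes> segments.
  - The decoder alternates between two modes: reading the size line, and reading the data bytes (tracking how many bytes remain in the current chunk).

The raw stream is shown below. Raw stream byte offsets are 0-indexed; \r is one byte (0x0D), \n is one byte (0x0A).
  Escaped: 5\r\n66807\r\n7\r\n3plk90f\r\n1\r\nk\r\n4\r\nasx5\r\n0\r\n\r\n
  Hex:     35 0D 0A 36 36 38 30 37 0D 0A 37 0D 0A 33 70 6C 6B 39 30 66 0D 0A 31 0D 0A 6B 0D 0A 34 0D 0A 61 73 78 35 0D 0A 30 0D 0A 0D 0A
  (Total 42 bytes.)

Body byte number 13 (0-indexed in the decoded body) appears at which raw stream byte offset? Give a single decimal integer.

Answer: 31

Derivation:
Chunk 1: stream[0..1]='5' size=0x5=5, data at stream[3..8]='66807' -> body[0..5], body so far='66807'
Chunk 2: stream[10..11]='7' size=0x7=7, data at stream[13..20]='3plk90f' -> body[5..12], body so far='668073plk90f'
Chunk 3: stream[22..23]='1' size=0x1=1, data at stream[25..26]='k' -> body[12..13], body so far='668073plk90fk'
Chunk 4: stream[28..29]='4' size=0x4=4, data at stream[31..35]='asx5' -> body[13..17], body so far='668073plk90fkasx5'
Chunk 5: stream[37..38]='0' size=0 (terminator). Final body='668073plk90fkasx5' (17 bytes)
Body byte 13 at stream offset 31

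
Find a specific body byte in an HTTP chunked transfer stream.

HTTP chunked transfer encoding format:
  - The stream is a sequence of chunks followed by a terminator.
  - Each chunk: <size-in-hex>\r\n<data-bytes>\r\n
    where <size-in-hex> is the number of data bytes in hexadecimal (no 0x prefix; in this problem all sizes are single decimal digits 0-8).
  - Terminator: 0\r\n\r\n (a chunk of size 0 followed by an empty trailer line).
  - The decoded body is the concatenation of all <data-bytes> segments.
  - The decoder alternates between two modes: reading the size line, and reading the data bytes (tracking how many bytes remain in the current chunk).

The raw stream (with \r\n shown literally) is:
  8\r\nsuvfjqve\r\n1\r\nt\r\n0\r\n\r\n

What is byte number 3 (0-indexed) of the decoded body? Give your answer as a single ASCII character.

Chunk 1: stream[0..1]='8' size=0x8=8, data at stream[3..11]='suvfjqve' -> body[0..8], body so far='suvfjqve'
Chunk 2: stream[13..14]='1' size=0x1=1, data at stream[16..17]='t' -> body[8..9], body so far='suvfjqvet'
Chunk 3: stream[19..20]='0' size=0 (terminator). Final body='suvfjqvet' (9 bytes)
Body byte 3 = 'f'

Answer: f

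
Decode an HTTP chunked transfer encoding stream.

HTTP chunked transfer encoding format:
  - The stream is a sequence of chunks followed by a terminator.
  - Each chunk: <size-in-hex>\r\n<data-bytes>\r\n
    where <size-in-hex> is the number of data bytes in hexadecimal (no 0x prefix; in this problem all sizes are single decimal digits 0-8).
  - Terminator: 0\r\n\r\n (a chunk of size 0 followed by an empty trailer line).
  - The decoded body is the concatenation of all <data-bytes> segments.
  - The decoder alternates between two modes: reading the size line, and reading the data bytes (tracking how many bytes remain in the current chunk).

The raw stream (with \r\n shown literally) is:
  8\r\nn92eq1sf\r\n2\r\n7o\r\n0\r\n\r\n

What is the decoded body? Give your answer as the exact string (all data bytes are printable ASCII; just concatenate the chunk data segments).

Chunk 1: stream[0..1]='8' size=0x8=8, data at stream[3..11]='n92eq1sf' -> body[0..8], body so far='n92eq1sf'
Chunk 2: stream[13..14]='2' size=0x2=2, data at stream[16..18]='7o' -> body[8..10], body so far='n92eq1sf7o'
Chunk 3: stream[20..21]='0' size=0 (terminator). Final body='n92eq1sf7o' (10 bytes)

Answer: n92eq1sf7o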